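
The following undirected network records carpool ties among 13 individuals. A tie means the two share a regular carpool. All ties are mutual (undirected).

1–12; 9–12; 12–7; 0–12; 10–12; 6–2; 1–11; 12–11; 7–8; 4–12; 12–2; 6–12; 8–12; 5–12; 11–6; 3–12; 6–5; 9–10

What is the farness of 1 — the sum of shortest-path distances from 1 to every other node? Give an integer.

Distances from 1: 0:2, 2:2, 3:2, 4:2, 5:2, 6:2, 7:2, 8:2, 9:2, 10:2, 11:1, 12:1.
Sum = 2 + 2 + 2 + 2 + 2 + 2 + 2 + 2 + 2 + 2 + 1 + 1 = 22.

22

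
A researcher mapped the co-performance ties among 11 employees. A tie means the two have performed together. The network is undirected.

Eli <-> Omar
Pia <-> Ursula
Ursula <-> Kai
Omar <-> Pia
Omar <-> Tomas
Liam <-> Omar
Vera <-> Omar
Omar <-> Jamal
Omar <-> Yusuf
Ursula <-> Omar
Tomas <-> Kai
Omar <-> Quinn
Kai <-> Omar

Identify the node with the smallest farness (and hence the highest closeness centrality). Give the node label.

Omar

Farness (sum of distances to all others) for each node — Eli:19, Jamal:19, Kai:17, Liam:19, Omar:10, Pia:18, Quinn:19, Tomas:18, Ursula:17, Vera:19, Yusuf:19.
The smallest farness is 10, for Omar, so Omar has the highest closeness.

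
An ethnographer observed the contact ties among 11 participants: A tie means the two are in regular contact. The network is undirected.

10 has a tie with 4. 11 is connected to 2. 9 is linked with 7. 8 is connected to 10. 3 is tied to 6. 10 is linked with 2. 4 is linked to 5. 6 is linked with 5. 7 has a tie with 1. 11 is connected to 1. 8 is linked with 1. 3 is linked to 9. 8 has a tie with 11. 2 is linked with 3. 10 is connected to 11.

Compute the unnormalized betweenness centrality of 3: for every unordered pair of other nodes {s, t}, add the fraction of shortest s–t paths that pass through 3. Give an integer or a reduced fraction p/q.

38/3

Pairs whose geodesics pass through 3 — 10–6: 1/2; 10–9: 1; 4–9: 2/2; 5–9: 1; 5–7: 1; 5–2: 1/2; 6–9: 1; 6–7: 1; 6–1: 2/2; 6–8: 2/3; 6–11: 1; 6–2: 1; 9–11: 1/2; 9–2: 1 … (+1 more pairs).
All other pairs contribute 0.
Summing the contributions gives betweenness(3) = 38/3.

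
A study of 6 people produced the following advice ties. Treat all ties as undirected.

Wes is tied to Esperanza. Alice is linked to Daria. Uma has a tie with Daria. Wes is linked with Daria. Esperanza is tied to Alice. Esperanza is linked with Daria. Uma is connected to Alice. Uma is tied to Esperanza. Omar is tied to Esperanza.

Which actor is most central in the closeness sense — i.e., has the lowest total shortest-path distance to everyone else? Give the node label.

Farness (sum of distances to all others) for each node — Alice:7, Daria:6, Esperanza:5, Omar:9, Uma:7, Wes:8.
The smallest farness is 5, for Esperanza, so Esperanza has the highest closeness.

Esperanza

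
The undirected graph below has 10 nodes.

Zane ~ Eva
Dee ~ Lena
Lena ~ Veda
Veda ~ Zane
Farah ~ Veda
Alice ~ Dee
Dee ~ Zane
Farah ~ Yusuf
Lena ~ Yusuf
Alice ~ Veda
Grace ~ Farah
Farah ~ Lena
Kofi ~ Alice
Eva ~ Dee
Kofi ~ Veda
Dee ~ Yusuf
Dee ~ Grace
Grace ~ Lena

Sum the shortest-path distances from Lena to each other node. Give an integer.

13

Distances from Lena: Alice:2, Dee:1, Eva:2, Farah:1, Grace:1, Kofi:2, Veda:1, Yusuf:1, Zane:2.
Sum = 2 + 1 + 2 + 1 + 1 + 2 + 1 + 1 + 2 = 13.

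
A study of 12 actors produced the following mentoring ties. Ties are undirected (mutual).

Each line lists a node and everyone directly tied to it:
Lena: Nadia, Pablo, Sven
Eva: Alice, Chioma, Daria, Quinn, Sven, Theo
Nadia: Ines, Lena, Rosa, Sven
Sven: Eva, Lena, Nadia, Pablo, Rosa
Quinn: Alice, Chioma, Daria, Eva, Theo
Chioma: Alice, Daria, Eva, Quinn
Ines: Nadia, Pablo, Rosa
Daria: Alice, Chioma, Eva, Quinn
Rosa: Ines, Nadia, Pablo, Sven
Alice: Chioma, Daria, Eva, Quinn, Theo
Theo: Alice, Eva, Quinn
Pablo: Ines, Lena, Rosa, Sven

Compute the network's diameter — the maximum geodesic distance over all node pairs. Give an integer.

4

Eccentricity of each node (its greatest distance to any other): Alice:4, Chioma:4, Daria:4, Eva:3, Ines:4, Lena:3, Nadia:3, Pablo:3, Quinn:4, Rosa:3, Sven:2, Theo:4.
The maximum eccentricity is 4, realized for instance by the pair Alice–Ines via Alice – Eva – Sven – Pablo – Ines. So the diameter is 4.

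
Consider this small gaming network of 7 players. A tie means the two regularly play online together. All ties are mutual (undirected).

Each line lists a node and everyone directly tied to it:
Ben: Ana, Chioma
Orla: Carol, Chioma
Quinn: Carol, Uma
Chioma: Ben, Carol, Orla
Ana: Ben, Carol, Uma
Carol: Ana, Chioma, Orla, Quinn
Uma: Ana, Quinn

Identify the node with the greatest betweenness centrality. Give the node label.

Carol

Unnormalized betweenness of each node: Ana:23/6, Ben:5/6, Carol:19/3, Chioma:11/6, Orla:0, Quinn:4/3, Uma:5/6.
Carol has the largest value, 19/3, making it the main broker — the node through which the most shortest paths run.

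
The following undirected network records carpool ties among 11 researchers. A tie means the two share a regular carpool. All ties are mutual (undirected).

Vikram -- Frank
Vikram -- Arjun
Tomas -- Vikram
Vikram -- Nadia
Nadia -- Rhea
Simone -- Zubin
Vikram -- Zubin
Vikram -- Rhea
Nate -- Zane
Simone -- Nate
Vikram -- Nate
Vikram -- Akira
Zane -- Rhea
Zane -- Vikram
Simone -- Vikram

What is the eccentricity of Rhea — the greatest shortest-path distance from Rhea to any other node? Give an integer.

2

Distances from Rhea: Akira:2, Arjun:2, Frank:2, Nadia:1, Nate:2, Simone:2, Tomas:2, Vikram:1, Zane:1, Zubin:2.
The largest is 2 (to Zubin, Arjun, Akira, Frank, Simone, Nate, and Tomas), so the eccentricity of Rhea is 2.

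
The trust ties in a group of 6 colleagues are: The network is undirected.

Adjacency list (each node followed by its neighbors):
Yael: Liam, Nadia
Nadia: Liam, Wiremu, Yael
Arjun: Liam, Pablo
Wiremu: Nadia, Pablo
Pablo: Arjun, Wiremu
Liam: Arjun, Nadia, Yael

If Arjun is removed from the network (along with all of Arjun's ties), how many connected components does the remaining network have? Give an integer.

1

Arjun's neighbors (Liam and Pablo) remain reachable from one another through other ties, so the rest of the network stays in one piece.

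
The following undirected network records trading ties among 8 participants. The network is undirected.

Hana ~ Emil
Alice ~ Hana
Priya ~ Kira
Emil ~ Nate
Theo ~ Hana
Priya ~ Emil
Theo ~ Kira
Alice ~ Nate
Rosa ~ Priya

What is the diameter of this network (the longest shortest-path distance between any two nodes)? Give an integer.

Eccentricity of each node (its greatest distance to any other): Alice:4, Emil:2, Hana:3, Kira:3, Nate:3, Priya:3, Rosa:4, Theo:3.
The maximum eccentricity is 4, realized for instance by the pair Alice–Rosa via Alice – Nate – Emil – Priya – Rosa. So the diameter is 4.

4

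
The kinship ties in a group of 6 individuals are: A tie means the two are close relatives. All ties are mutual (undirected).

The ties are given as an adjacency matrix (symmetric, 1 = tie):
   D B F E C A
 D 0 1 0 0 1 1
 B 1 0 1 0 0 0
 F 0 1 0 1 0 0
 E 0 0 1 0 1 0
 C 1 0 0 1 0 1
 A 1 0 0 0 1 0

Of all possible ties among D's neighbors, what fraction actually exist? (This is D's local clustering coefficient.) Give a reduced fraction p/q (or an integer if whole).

D's neighbors: A, B, and C (k = 3).
Possible neighbor pairs: C(3,2) = 3. Edges among them: A–C → e = 1.
Clustering(D) = 1/3.

1/3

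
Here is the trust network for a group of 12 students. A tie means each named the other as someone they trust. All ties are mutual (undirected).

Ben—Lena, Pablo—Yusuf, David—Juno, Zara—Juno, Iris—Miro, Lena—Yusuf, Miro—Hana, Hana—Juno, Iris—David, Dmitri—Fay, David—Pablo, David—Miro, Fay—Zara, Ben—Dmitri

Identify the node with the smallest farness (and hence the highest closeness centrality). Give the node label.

Farness (sum of distances to all others) for each node — Ben:35, David:24, Dmitri:34, Fay:31, Hana:32, Iris:32, Juno:25, Lena:33, Miro:31, Pablo:27, Yusuf:30, Zara:28.
The smallest farness is 24, for David, so David has the highest closeness.

David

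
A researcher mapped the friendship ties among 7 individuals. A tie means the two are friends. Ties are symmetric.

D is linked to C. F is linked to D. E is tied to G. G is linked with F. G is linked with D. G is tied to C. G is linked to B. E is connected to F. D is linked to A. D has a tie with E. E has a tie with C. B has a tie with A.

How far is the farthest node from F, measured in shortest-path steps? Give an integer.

Distances from F: A:2, B:2, C:2, D:1, E:1, G:1.
The largest is 2 (to C, A, and B), so the eccentricity of F is 2.

2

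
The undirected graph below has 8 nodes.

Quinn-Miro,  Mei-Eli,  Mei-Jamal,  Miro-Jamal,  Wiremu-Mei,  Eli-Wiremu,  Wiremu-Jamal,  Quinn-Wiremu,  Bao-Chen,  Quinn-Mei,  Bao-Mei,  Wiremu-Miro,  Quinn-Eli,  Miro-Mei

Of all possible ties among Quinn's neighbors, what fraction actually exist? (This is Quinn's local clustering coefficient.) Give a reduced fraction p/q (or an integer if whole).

Quinn's neighbors: Eli, Mei, Miro, and Wiremu (k = 4).
Possible neighbor pairs: C(4,2) = 6. Edges among them: Eli–Mei, Eli–Wiremu, Mei–Miro, Mei–Wiremu, Miro–Wiremu → e = 5.
Clustering(Quinn) = 5/6.

5/6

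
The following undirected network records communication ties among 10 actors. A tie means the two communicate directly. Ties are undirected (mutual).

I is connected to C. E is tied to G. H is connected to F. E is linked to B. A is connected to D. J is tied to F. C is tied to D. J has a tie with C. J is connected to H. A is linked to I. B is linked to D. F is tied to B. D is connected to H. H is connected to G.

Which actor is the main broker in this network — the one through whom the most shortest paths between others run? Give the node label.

D

Unnormalized betweenness of each node: A:13/6, B:13/2, C:6, D:13, E:1, F:2, G:3/2, H:25/3, I:5/6, J:11/3.
D has the largest value, 13, making it the main broker — the node through which the most shortest paths run.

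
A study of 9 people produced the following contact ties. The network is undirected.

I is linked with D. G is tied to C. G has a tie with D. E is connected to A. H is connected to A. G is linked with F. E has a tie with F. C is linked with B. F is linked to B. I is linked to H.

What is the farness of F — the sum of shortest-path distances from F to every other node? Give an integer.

15

Distances from F: A:2, B:1, C:2, D:2, E:1, G:1, H:3, I:3.
Sum = 2 + 1 + 2 + 2 + 1 + 1 + 3 + 3 = 15.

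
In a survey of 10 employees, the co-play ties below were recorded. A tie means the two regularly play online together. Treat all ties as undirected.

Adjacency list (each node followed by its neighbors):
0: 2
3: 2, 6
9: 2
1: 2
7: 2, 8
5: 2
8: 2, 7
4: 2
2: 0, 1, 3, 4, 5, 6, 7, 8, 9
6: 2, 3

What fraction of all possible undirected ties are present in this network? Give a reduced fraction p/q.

There are 11 edges and 10 nodes, so the maximum possible is C(10,2) = 45.
Density = 11/45.

11/45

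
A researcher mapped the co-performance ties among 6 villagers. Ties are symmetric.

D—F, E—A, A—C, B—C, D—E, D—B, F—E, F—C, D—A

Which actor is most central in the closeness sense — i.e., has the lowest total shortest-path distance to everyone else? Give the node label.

D

Farness (sum of distances to all others) for each node — A:7, B:8, C:7, D:6, E:7, F:7.
The smallest farness is 6, for D, so D has the highest closeness.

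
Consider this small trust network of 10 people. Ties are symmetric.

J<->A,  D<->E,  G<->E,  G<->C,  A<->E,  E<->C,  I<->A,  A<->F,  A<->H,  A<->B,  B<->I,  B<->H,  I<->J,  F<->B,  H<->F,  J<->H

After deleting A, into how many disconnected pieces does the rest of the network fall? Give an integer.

Without A, the remaining ties split the others into: {C, D, E, G}; {B, F, H, I, J}.
That's 2 separate components.

2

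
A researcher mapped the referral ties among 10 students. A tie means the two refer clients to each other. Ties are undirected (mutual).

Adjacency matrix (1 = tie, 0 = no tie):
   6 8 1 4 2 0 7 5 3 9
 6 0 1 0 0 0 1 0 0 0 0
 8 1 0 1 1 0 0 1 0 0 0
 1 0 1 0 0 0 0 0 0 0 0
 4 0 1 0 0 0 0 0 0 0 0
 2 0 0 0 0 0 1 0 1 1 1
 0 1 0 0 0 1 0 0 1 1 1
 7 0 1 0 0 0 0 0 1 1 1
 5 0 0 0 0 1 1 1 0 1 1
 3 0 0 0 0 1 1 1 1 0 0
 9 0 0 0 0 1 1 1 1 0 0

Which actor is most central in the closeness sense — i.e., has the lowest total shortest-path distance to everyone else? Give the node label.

7

Farness (sum of distances to all others) for each node — 0:15, 1:23, 2:19, 3:16, 4:23, 5:15, 6:16, 7:14, 8:15, 9:16.
The smallest farness is 14, for 7, so 7 has the highest closeness.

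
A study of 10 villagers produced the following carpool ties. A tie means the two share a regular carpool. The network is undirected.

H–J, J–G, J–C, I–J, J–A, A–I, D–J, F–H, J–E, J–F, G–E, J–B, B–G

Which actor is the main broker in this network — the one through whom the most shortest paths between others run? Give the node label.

J

Unnormalized betweenness of each node: A:0, B:0, C:0, D:0, E:0, F:0, G:1/2, H:0, I:0, J:63/2.
J has the largest value, 63/2, making it the main broker — the node through which the most shortest paths run.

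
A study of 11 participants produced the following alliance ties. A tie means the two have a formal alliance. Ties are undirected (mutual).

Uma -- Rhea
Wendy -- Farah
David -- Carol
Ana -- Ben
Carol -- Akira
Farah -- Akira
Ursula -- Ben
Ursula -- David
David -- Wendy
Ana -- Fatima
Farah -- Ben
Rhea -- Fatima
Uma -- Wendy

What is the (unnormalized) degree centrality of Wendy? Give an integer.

3

Wendy is directly tied to David, Farah, and Uma. That is 3 neighbors, so the degree of Wendy is 3.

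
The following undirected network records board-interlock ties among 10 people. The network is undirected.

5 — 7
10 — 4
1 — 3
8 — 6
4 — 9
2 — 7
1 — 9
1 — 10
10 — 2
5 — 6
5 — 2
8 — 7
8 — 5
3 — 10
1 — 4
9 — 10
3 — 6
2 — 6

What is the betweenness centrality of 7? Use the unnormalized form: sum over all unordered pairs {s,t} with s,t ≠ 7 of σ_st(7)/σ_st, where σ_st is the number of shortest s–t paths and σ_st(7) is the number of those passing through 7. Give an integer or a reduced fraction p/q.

59/60

Pairs whose geodesics pass through 7 — 4–8: 1/5; 9–8: 1/5; 10–8: 1/4; 8–2: 1/3.
All other pairs contribute 0.
Summing the contributions gives betweenness(7) = 59/60.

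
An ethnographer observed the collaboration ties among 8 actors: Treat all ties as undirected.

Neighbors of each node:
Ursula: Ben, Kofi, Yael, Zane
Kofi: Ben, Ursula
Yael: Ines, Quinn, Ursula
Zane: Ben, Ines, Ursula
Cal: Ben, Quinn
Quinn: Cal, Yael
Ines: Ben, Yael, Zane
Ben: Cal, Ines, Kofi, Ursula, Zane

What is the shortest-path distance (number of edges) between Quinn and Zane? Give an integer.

3

One shortest route is Quinn – Yael – Ursula – Zane, which uses 3 edges, and at distance 2 from Quinn we only reach {Ben, Ines, Ursula}, which does not include Zane. So d(Quinn,Zane) = 3.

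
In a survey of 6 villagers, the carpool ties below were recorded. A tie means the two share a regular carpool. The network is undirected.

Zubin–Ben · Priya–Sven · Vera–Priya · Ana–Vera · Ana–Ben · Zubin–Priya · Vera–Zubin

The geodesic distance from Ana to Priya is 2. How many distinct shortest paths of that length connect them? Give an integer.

The shortest distance is 2, and the only length-2 path is Ana–Vera–Priya. So there is exactly 1 shortest path.

1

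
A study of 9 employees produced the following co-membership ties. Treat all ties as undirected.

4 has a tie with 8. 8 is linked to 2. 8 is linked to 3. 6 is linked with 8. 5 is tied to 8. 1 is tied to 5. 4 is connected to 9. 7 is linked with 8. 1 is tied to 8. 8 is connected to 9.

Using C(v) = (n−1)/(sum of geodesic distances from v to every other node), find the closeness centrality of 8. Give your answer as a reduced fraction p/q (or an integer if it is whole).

1

Distances from 8: 1:1, 2:1, 3:1, 4:1, 5:1, 6:1, 7:1, 9:1. Sum = 8.
n = 9, so closeness = 8/8 = 1.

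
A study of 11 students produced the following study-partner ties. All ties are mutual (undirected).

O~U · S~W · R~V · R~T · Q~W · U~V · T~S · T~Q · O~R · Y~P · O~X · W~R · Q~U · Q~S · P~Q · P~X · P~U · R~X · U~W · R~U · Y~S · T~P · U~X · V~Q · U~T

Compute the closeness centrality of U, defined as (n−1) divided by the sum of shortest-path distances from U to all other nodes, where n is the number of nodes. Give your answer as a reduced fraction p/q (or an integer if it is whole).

Distances from U: O:1, P:1, Q:1, R:1, S:2, T:1, V:1, W:1, X:1, Y:2. Sum = 12.
n = 11, so closeness = 10/12 = 5/6.

5/6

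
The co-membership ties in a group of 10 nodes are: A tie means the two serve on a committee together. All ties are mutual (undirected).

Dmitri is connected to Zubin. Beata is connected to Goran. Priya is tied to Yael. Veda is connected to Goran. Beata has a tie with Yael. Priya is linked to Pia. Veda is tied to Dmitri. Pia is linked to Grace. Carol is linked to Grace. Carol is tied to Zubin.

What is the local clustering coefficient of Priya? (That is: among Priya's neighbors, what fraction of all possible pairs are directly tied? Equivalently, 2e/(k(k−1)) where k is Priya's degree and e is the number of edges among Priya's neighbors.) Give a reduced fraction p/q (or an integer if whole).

Priya's neighbors: Pia and Yael (k = 2).
Possible neighbor pairs: C(2,2) = 1. Edges among them: none → e = 0.
Clustering(Priya) = 0/1.

0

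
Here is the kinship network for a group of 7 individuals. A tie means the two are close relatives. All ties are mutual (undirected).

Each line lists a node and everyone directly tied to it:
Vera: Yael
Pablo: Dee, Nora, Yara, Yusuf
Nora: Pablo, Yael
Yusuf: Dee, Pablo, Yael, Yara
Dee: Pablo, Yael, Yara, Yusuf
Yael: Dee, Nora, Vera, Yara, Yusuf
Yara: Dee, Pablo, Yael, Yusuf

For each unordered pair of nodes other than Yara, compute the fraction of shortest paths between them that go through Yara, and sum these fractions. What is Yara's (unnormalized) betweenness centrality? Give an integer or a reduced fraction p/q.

1/2

Pairs whose geodesics pass through Yara — Yael–Pablo: 1/4; Vera–Pablo: 1/4.
All other pairs contribute 0.
Summing the contributions gives betweenness(Yara) = 1/2.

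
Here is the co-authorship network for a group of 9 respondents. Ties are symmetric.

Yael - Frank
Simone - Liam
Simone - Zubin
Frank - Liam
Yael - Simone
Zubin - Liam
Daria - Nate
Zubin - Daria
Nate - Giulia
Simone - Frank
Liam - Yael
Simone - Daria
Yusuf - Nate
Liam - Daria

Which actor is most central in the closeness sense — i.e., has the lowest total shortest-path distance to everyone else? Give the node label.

Daria

Farness (sum of distances to all others) for each node — Daria:12, Frank:18, Giulia:22, Liam:13, Nate:15, Simone:13, Yael:18, Yusuf:22, Zubin:15.
The smallest farness is 12, for Daria, so Daria has the highest closeness.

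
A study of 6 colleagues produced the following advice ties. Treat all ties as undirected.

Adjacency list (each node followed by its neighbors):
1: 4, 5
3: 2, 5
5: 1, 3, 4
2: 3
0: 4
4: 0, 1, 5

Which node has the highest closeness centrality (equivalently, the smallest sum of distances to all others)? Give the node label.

5

Farness (sum of distances to all others) for each node — 0:12, 1:9, 2:13, 3:9, 4:8, 5:7.
The smallest farness is 7, for 5, so 5 has the highest closeness.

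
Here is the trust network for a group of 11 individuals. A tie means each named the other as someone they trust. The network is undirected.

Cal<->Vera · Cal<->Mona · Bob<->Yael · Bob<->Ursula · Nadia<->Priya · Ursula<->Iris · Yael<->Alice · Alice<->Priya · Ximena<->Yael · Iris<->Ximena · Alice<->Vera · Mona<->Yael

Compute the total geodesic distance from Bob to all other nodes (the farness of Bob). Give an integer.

23

Distances from Bob: Alice:2, Cal:3, Iris:2, Mona:2, Nadia:4, Priya:3, Ursula:1, Vera:3, Ximena:2, Yael:1.
Sum = 2 + 3 + 2 + 2 + 4 + 3 + 1 + 3 + 2 + 1 = 23.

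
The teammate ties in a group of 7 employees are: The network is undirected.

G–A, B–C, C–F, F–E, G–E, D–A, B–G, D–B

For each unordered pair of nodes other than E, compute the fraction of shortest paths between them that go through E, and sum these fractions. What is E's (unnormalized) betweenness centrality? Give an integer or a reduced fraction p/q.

Pairs whose geodesics pass through E — F–G: 1; F–A: 1.
All other pairs contribute 0.
Summing the contributions gives betweenness(E) = 2.

2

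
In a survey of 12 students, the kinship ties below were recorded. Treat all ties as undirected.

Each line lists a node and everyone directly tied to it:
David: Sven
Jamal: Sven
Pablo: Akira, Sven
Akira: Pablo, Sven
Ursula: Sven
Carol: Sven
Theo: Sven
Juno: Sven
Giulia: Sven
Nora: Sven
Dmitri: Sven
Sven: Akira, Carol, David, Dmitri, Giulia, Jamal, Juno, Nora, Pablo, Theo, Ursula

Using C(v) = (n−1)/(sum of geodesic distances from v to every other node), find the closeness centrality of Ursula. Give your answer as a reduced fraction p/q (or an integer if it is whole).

Distances from Ursula: Akira:2, Carol:2, David:2, Dmitri:2, Giulia:2, Jamal:2, Juno:2, Nora:2, Pablo:2, Sven:1, Theo:2. Sum = 21.
n = 12, so closeness = 11/21.

11/21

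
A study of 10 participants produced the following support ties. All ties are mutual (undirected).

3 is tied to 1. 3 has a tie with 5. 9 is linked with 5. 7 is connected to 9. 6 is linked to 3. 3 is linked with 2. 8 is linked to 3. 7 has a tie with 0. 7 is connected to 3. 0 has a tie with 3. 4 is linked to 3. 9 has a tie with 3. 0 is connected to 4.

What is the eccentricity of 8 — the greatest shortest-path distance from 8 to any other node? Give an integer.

Distances from 8: 0:2, 1:2, 2:2, 3:1, 4:2, 5:2, 6:2, 7:2, 9:2.
The largest is 2 (to 4, 5, 0, 6, 9, 2, 7, and 1), so the eccentricity of 8 is 2.

2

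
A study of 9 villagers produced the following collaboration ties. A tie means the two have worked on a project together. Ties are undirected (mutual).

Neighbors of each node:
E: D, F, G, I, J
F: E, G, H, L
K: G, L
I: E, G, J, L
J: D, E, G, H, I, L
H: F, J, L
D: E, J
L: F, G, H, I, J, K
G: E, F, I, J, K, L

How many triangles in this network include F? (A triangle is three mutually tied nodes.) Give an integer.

F's neighbors: E, G, H, and L.
Neighbor pairs that are themselves tied: F–E–G; F–G–L; F–H–L. Each forms one triangle with F, for 3 in total.

3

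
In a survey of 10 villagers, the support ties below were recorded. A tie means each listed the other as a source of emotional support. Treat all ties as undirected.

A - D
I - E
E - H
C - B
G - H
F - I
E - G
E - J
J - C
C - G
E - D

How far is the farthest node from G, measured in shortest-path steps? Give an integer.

3

Distances from G: A:3, B:2, C:1, D:2, E:1, F:3, H:1, I:2, J:2.
The largest is 3 (to F and A), so the eccentricity of G is 3.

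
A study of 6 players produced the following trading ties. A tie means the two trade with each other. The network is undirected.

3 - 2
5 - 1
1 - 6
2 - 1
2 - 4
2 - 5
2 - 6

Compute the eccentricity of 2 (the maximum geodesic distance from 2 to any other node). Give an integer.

1

Distances from 2: 1:1, 3:1, 4:1, 5:1, 6:1.
The largest is 1 (to 3, 6, 5, 4, and 1), so the eccentricity of 2 is 1.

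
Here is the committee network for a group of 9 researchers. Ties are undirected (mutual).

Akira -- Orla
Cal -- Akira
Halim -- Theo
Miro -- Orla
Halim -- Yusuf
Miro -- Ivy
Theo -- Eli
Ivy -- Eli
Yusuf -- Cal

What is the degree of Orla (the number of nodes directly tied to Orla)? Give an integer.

2

Orla is directly tied to Akira and Miro. That is 2 neighbors, so the degree of Orla is 2.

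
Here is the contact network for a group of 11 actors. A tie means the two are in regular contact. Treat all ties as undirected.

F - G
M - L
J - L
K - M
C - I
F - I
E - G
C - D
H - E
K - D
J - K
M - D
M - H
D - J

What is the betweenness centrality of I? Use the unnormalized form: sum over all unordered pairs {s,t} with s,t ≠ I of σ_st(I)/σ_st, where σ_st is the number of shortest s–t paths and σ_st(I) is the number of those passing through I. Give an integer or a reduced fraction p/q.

Pairs whose geodesics pass through I — F–C: 1; F–D: 1; F–K: 1; F–J: 1; F–L: 2/3; F–M: 1/2; C–E: 1/2; C–G: 1; D–G: 1/2; J–G: 1/4.
All other pairs contribute 0.
Summing the contributions gives betweenness(I) = 89/12.

89/12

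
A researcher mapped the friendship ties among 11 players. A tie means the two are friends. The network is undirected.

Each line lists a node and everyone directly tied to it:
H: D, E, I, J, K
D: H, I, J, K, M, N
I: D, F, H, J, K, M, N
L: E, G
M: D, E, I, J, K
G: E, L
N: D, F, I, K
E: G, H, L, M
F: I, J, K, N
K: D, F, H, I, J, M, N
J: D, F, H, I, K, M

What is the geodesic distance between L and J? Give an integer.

3

One shortest route is L – E – H – J, which uses 3 edges, and at distance 2 from L we only reach {H, M}, which does not include J. So d(L,J) = 3.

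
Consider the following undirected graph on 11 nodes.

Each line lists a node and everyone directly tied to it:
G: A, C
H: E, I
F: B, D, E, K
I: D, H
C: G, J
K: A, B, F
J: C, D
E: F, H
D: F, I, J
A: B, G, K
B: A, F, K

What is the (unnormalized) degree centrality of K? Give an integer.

K is directly tied to A, B, and F. That is 3 neighbors, so the degree of K is 3.

3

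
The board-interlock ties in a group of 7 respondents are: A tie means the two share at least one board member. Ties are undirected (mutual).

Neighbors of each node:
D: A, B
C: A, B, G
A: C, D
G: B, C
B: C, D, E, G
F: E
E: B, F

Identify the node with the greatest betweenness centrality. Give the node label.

B

Unnormalized betweenness of each node: A:1/2, B:19/2, C:5/2, D:3/2, E:5, F:0, G:0.
B has the largest value, 19/2, making it the main broker — the node through which the most shortest paths run.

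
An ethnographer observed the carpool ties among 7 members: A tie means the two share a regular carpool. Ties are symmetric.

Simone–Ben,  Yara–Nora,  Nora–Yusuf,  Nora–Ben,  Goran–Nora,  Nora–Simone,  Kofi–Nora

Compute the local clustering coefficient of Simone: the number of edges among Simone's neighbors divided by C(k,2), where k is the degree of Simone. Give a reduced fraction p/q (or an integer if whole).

Simone's neighbors: Ben and Nora (k = 2).
Possible neighbor pairs: C(2,2) = 1. Edges among them: Ben–Nora → e = 1.
Clustering(Simone) = 1/1.

1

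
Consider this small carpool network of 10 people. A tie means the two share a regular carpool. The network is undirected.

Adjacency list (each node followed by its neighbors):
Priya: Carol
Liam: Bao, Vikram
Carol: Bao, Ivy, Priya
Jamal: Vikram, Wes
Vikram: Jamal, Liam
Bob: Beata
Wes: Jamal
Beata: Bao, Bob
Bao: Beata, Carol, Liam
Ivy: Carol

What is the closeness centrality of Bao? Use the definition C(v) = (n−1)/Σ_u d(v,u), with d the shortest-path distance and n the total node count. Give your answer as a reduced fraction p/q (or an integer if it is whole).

Distances from Bao: Beata:1, Bob:2, Carol:1, Ivy:2, Jamal:3, Liam:1, Priya:2, Vikram:2, Wes:4. Sum = 18.
n = 10, so closeness = 9/18 = 1/2.

1/2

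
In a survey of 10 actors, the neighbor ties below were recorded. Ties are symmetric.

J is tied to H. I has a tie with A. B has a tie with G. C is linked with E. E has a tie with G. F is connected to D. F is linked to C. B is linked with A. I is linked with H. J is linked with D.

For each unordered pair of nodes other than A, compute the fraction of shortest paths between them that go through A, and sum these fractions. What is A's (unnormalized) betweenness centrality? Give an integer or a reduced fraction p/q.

8

Pairs whose geodesics pass through A — J–B: 1; J–G: 1/2; H–B: 1; H–G: 1; H–E: 1/2; I–B: 1; I–G: 1; I–E: 1; I–C: 1/2; B–D: 1/2.
All other pairs contribute 0.
Summing the contributions gives betweenness(A) = 8.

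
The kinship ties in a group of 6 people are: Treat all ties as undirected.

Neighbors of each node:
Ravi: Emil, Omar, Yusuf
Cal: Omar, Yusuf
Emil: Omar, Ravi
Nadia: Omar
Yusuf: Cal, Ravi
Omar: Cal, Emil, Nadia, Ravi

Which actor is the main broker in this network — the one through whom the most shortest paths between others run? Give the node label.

Unnormalized betweenness of each node: Cal:1, Emil:0, Nadia:0, Omar:11/2, Ravi:2, Yusuf:1/2.
Omar has the largest value, 11/2, making it the main broker — the node through which the most shortest paths run.

Omar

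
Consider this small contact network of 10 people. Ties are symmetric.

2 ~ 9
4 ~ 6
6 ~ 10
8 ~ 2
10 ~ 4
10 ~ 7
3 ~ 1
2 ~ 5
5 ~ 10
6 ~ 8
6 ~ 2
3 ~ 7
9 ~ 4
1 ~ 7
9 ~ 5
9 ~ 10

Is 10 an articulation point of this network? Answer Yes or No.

Yes

Removing 10 leaves {1, 3, and 7} with no path to {2, 4, 5, 6, 8, and 9}, so the network splits into 2 components. 10 is a cut vertex.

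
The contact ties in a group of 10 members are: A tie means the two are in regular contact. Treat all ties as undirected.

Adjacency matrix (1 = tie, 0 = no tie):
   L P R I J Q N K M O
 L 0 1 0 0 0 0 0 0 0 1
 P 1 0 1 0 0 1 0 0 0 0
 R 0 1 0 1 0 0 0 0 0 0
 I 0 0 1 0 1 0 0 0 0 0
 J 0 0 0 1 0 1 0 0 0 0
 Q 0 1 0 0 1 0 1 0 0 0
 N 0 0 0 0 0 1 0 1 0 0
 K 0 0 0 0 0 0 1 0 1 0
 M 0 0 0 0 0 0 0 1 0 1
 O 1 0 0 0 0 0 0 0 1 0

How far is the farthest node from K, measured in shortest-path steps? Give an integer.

4

Distances from K: I:4, J:3, L:3, M:1, N:1, O:2, P:3, Q:2, R:4.
The largest is 4 (to R and I), so the eccentricity of K is 4.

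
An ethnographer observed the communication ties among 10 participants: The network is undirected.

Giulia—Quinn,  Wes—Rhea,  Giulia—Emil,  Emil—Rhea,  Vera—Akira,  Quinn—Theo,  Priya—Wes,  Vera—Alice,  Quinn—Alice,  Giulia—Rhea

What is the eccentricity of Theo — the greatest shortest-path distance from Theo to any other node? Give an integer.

5

Distances from Theo: Akira:4, Alice:2, Emil:3, Giulia:2, Priya:5, Quinn:1, Rhea:3, Vera:3, Wes:4.
The largest is 5 (to Priya), so the eccentricity of Theo is 5.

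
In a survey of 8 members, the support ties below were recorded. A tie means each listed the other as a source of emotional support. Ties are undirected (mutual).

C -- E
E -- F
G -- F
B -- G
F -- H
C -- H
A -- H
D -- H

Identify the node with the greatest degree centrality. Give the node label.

H

Degrees — A:1, B:1, C:2, D:1, E:2, F:3, G:2, H:4.
The maximum is 4, attained only by H.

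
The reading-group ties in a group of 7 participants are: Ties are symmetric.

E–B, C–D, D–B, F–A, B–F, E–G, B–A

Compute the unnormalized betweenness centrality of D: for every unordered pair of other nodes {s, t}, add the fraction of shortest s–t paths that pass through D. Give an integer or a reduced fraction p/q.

Pairs whose geodesics pass through D — G–C: 1; E–C: 1; A–C: 1; C–F: 1; C–B: 1.
All other pairs contribute 0.
Summing the contributions gives betweenness(D) = 5.

5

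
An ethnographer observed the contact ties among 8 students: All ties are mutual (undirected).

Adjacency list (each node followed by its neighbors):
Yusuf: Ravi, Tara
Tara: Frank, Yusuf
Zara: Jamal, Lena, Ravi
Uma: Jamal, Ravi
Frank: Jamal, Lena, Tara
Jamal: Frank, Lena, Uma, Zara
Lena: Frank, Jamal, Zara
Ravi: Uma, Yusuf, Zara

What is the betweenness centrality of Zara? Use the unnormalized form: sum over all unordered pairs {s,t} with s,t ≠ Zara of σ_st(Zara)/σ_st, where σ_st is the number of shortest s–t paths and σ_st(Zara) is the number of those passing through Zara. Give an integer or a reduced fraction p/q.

17/6

Pairs whose geodesics pass through Zara — Yusuf–Jamal: 1/3; Yusuf–Lena: 1/2; Ravi–Jamal: 1/2; Ravi–Lena: 1; Ravi–Frank: 2/4.
All other pairs contribute 0.
Summing the contributions gives betweenness(Zara) = 17/6.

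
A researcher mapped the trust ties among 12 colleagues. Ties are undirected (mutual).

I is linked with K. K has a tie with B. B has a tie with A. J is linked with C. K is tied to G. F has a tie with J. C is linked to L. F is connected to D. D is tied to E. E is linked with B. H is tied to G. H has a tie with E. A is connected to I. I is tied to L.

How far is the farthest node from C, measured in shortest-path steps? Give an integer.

5

Distances from C: A:3, B:4, D:3, E:4, F:2, G:4, H:5, I:2, J:1, K:3, L:1.
The largest is 5 (to H), so the eccentricity of C is 5.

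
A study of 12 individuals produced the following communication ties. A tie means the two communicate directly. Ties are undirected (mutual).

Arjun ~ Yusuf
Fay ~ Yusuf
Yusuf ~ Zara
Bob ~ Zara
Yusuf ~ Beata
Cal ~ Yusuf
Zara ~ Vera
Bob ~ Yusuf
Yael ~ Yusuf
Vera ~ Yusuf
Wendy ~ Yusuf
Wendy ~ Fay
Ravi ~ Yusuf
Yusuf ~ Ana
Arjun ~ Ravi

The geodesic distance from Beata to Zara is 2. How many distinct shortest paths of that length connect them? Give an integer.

1

The shortest distance is 2, and the only length-2 path is Beata–Yusuf–Zara. So there is exactly 1 shortest path.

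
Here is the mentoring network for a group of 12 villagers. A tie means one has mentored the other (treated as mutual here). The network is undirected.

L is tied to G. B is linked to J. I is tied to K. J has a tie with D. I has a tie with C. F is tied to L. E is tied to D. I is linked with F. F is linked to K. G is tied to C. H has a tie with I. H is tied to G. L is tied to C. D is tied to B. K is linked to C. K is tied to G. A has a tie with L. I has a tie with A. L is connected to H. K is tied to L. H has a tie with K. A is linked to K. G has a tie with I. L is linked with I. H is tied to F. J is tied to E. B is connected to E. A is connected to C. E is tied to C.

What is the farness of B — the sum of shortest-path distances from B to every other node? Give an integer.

28

Distances from B: A:3, C:2, D:1, E:1, F:4, G:3, H:4, I:3, J:1, K:3, L:3.
Sum = 3 + 2 + 1 + 1 + 4 + 3 + 4 + 3 + 1 + 3 + 3 = 28.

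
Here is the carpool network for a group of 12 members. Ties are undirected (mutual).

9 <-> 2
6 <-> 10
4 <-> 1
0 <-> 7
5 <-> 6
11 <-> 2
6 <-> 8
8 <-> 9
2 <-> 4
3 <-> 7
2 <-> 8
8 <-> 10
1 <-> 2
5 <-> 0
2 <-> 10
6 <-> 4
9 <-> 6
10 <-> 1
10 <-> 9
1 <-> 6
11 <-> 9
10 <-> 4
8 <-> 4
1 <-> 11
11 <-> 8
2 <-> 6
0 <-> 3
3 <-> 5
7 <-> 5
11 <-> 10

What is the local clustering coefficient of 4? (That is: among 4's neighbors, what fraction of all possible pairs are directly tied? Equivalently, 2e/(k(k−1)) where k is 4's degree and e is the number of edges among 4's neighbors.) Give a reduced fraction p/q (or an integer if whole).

4's neighbors: 1, 2, 6, 8, and 10 (k = 5).
Possible neighbor pairs: C(5,2) = 10. Edges among them: 1–2, 1–6, 1–10, 2–6, 2–8, 2–10, 6–8, 6–10, 8–10 → e = 9.
Clustering(4) = 9/10.

9/10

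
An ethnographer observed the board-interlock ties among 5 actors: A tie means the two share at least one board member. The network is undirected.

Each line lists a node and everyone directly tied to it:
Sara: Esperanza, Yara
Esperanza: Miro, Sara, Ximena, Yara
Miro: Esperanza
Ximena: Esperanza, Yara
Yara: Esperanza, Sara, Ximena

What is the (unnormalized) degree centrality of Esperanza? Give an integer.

4

Esperanza is directly tied to Miro, Sara, Ximena, and Yara. That is 4 neighbors, so the degree of Esperanza is 4.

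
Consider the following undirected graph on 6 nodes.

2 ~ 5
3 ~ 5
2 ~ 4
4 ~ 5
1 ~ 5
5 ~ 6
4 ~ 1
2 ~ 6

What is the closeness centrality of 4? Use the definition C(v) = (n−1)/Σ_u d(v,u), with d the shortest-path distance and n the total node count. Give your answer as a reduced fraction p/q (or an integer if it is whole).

Distances from 4: 1:1, 2:1, 3:2, 5:1, 6:2. Sum = 7.
n = 6, so closeness = 5/7.

5/7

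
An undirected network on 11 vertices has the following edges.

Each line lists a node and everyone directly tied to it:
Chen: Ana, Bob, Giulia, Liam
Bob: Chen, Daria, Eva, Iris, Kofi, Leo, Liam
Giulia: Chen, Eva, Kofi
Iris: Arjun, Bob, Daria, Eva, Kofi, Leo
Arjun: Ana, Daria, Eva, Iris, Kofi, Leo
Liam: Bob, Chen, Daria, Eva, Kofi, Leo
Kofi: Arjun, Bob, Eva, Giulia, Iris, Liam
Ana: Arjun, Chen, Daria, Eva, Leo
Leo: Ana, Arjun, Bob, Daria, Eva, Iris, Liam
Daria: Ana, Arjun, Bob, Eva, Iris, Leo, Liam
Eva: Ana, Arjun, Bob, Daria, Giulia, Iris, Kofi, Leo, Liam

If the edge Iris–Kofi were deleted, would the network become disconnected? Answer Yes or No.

No

Even without that edge, Iris still reaches Kofi via Iris – Arjun – Kofi, so the network stays connected. Not a bridge.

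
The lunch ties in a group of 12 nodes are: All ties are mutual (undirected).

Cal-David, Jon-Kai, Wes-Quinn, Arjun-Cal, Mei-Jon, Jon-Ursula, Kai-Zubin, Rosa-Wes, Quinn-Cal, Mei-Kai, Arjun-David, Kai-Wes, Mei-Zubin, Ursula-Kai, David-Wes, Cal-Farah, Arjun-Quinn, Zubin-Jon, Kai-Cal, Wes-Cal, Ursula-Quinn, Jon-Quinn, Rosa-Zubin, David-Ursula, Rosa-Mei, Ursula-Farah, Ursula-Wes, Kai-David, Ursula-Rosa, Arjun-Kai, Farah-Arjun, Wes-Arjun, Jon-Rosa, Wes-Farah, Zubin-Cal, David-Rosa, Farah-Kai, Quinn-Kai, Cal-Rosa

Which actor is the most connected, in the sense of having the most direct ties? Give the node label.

Kai

Degrees — Arjun:6, Cal:8, David:6, Farah:5, Jon:6, Kai:10, Mei:4, Quinn:6, Rosa:7, Ursula:7, Wes:8, Zubin:5.
The maximum is 10, attained only by Kai.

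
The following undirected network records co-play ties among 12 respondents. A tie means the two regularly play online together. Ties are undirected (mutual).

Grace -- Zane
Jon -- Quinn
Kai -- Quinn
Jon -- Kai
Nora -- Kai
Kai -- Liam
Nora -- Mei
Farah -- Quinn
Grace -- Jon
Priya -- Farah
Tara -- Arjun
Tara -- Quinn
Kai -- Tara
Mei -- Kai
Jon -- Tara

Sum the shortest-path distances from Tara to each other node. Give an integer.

20

Distances from Tara: Arjun:1, Farah:2, Grace:2, Jon:1, Kai:1, Liam:2, Mei:2, Nora:2, Priya:3, Quinn:1, Zane:3.
Sum = 1 + 2 + 2 + 1 + 1 + 2 + 2 + 2 + 3 + 1 + 3 = 20.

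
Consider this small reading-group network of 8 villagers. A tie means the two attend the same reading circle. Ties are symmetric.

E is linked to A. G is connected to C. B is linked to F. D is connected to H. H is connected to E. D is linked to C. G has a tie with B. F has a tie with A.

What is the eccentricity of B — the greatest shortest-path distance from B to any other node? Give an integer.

4

Distances from B: A:2, C:2, D:3, E:3, F:1, G:1, H:4.
The largest is 4 (to H), so the eccentricity of B is 4.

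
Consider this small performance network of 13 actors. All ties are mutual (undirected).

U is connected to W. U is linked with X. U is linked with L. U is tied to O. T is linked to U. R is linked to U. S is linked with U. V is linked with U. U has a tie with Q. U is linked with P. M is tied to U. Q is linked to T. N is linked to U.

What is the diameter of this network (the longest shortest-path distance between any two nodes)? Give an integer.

Eccentricity of each node (its greatest distance to any other): L:2, M:2, N:2, O:2, P:2, Q:2, R:2, S:2, T:2, U:1, V:2, W:2, X:2.
The maximum eccentricity is 2, realized for instance by the pair S–P via S – U – P. So the diameter is 2.

2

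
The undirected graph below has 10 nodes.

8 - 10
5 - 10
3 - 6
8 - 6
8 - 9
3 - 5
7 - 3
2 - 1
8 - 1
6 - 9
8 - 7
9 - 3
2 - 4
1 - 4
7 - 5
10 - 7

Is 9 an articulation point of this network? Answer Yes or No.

Even without 9, every remaining node can still reach every other (the residual graph is connected), so 9 is not a cut vertex.

No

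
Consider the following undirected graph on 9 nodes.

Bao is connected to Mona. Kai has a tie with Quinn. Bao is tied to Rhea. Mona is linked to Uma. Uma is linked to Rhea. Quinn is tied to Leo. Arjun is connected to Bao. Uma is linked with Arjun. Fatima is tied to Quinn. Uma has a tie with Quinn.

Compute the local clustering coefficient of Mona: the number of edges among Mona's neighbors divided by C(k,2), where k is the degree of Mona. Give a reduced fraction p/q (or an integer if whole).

Mona's neighbors: Bao and Uma (k = 2).
Possible neighbor pairs: C(2,2) = 1. Edges among them: none → e = 0.
Clustering(Mona) = 0/1.

0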